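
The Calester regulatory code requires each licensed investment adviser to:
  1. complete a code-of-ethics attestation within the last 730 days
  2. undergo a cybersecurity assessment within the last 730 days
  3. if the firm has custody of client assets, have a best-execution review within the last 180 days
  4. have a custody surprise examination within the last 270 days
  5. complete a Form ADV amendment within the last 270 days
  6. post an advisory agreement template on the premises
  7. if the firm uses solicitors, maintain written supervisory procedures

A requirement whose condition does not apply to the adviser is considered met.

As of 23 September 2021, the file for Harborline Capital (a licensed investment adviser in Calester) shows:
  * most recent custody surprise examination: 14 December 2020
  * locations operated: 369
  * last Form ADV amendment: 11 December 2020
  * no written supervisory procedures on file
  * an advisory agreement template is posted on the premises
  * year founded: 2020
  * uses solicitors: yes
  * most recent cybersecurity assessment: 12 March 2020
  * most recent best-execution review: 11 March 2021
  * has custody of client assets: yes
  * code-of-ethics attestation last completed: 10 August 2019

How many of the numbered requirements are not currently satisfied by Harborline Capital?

1. code-of-ethics attestation 775 days ago vs limit 730 → not met
2. cybersecurity assessment 560 days ago vs limit 730 → met
3. condition 'has custody of client assets' holds; best-execution review 196 days ago vs limit 180 → not met
4. custody surprise examination 283 days ago vs limit 270 → not met
5. Form ADV amendment 286 days ago vs limit 270 → not met
6. advisory agreement template present → met
7. condition 'uses solicitors' holds; written supervisory procedures absent → not met
Not met: 5 of 7

5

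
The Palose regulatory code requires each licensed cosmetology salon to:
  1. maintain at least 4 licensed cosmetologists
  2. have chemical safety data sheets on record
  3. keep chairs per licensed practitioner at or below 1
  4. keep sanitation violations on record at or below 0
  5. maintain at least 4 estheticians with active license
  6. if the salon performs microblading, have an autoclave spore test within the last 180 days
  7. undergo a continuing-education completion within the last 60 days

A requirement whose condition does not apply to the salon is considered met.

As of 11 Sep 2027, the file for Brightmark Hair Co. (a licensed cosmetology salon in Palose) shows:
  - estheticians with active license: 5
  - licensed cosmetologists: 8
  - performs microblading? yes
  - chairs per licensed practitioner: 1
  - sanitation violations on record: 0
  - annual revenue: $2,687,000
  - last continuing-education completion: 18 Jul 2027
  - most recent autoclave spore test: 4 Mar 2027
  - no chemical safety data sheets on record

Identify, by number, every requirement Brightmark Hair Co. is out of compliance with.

1. licensed cosmetologists 8 ≥ 4 → met
2. chemical safety data sheets absent → not met
3. chairs per licensed practitioner 1 ≤ 1 → met
4. sanitation violations on record 0 ≤ 0 → met
5. estheticians with active license 5 ≥ 4 → met
6. condition 'performs microblading' holds; autoclave spore test 191 days ago vs limit 180 → not met
7. continuing-education completion 55 days ago vs limit 60 → met
Not met: 2, 6

2, 6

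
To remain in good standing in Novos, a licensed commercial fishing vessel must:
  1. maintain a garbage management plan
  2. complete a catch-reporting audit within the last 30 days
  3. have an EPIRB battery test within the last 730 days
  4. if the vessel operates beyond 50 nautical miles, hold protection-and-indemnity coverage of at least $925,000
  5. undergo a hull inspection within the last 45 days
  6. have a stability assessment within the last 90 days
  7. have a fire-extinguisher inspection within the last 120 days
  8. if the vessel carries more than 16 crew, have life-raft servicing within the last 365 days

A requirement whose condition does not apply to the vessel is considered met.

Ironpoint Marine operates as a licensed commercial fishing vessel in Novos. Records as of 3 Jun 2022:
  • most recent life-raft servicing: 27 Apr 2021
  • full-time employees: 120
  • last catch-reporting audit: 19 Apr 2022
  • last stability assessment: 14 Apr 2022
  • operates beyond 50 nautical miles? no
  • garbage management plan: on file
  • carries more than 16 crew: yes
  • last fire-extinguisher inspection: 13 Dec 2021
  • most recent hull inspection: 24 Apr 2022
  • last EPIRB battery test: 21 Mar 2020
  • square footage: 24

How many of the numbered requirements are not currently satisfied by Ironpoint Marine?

1. garbage management plan present → met
2. catch-reporting audit 45 days ago vs limit 30 → not met
3. EPIRB battery test 804 days ago vs limit 730 → not met
4. condition 'operates beyond 50 nautical miles' does not hold → requirement n/a → met
5. hull inspection 40 days ago vs limit 45 → met
6. stability assessment 50 days ago vs limit 90 → met
7. fire-extinguisher inspection 172 days ago vs limit 120 → not met
8. condition 'carries more than 16 crew' holds; life-raft servicing 402 days ago vs limit 365 → not met
Not met: 4 of 8

4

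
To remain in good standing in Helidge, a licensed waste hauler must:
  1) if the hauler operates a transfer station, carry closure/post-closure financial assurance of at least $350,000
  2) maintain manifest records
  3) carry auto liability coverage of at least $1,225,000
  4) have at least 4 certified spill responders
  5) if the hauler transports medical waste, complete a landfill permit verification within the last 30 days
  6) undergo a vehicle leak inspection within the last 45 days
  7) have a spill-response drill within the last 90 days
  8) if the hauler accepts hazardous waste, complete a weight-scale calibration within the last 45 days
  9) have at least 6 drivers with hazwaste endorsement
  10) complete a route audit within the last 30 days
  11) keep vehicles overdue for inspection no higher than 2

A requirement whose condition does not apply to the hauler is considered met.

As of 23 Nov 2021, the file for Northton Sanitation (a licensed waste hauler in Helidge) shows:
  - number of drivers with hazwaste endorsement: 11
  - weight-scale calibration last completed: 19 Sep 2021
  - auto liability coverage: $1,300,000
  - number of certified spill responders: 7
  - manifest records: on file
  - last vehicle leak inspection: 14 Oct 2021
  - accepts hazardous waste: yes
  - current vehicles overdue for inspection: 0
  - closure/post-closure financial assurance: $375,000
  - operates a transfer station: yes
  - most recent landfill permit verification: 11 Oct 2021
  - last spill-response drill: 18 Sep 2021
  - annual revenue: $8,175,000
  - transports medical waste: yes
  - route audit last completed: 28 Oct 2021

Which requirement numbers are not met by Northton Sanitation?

1. condition 'operates a transfer station' holds; closure/post-closure financial assurance $375,000 ≥ $350,000 → met
2. manifest records present → met
3. auto liability coverage $1,300,000 ≥ $1,225,000 → met
4. certified spill responders 7 ≥ 4 → met
5. condition 'transports medical waste' holds; landfill permit verification 43 days ago vs limit 30 → not met
6. vehicle leak inspection 40 days ago vs limit 45 → met
7. spill-response drill 66 days ago vs limit 90 → met
8. condition 'accepts hazardous waste' holds; weight-scale calibration 65 days ago vs limit 45 → not met
9. drivers with hazwaste endorsement 11 ≥ 6 → met
10. route audit 26 days ago vs limit 30 → met
11. vehicles overdue for inspection 0 ≤ 2 → met
Not met: 5, 8

5, 8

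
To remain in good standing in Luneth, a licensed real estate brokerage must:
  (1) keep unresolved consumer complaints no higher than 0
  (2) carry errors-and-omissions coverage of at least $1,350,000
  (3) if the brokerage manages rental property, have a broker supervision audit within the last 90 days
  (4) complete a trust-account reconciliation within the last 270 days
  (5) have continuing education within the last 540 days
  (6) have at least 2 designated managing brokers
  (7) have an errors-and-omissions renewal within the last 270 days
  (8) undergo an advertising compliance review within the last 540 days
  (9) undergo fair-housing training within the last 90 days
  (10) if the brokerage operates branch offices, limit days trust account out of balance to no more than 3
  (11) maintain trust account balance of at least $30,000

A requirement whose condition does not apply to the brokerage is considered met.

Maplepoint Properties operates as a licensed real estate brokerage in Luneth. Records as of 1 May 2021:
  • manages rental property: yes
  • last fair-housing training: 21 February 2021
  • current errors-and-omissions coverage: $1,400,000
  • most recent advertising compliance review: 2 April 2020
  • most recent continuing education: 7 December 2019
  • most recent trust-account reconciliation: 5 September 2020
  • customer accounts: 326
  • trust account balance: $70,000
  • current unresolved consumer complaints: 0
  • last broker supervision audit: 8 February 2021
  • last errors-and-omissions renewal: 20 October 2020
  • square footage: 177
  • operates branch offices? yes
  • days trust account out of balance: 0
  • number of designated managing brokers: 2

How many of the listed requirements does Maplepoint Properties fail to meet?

1. unresolved consumer complaints 0 ≤ 0 → met
2. errors-and-omissions coverage $1,400,000 ≥ $1,350,000 → met
3. condition 'manages rental property' holds; broker supervision audit 82 days ago vs limit 90 → met
4. trust-account reconciliation 238 days ago vs limit 270 → met
5. continuing education 511 days ago vs limit 540 → met
6. designated managing brokers 2 ≥ 2 → met
7. errors-and-omissions renewal 193 days ago vs limit 270 → met
8. advertising compliance review 394 days ago vs limit 540 → met
9. fair-housing training 69 days ago vs limit 90 → met
10. condition 'operates branch offices' holds; days trust account out of balance 0 ≤ 3 → met
11. trust account balance $70,000 ≥ $30,000 → met
Not met: 0 of 11

0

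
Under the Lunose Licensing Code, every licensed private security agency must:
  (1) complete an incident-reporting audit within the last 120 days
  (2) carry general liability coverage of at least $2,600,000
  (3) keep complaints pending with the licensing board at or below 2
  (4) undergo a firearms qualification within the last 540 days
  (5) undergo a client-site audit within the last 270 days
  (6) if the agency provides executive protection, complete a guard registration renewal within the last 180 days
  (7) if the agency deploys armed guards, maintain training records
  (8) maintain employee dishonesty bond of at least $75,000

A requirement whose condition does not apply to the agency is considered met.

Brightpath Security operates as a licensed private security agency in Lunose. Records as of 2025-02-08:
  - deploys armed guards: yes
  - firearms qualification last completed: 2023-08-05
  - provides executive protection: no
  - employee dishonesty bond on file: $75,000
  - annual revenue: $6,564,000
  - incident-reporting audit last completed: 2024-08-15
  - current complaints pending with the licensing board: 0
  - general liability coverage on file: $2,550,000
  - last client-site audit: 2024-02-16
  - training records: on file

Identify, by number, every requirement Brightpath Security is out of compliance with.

1. incident-reporting audit 177 days ago vs limit 120 → not met
2. general liability coverage $2,550,000 < $2,600,000 → not met
3. complaints pending with the licensing board 0 ≤ 2 → met
4. firearms qualification 553 days ago vs limit 540 → not met
5. client-site audit 358 days ago vs limit 270 → not met
6. condition 'provides executive protection' does not hold → requirement n/a → met
7. condition 'deploys armed guards' holds; training records present → met
8. employee dishonesty bond $75,000 ≥ $75,000 → met
Not met: 1, 2, 4, 5

1, 2, 4, 5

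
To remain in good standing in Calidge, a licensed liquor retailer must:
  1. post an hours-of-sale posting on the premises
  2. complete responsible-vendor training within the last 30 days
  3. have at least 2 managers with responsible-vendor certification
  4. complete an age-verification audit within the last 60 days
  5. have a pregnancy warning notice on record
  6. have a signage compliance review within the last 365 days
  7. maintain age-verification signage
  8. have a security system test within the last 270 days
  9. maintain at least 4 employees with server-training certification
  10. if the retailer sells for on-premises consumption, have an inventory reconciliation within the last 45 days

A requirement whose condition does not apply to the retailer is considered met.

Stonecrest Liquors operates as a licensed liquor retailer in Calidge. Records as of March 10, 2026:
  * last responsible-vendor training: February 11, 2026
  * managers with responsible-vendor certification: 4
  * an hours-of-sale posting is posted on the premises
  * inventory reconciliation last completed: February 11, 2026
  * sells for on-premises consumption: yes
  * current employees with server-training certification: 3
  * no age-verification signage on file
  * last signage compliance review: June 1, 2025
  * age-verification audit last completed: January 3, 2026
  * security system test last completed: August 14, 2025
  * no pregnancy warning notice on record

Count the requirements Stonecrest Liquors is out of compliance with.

1. hours-of-sale posting present → met
2. responsible-vendor training 27 days ago vs limit 30 → met
3. managers with responsible-vendor certification 4 ≥ 2 → met
4. age-verification audit 66 days ago vs limit 60 → not met
5. pregnancy warning notice absent → not met
6. signage compliance review 282 days ago vs limit 365 → met
7. age-verification signage absent → not met
8. security system test 208 days ago vs limit 270 → met
9. employees with server-training certification 3 < 4 → not met
10. condition 'sells for on-premises consumption' holds; inventory reconciliation 27 days ago vs limit 45 → met
Not met: 4 of 10

4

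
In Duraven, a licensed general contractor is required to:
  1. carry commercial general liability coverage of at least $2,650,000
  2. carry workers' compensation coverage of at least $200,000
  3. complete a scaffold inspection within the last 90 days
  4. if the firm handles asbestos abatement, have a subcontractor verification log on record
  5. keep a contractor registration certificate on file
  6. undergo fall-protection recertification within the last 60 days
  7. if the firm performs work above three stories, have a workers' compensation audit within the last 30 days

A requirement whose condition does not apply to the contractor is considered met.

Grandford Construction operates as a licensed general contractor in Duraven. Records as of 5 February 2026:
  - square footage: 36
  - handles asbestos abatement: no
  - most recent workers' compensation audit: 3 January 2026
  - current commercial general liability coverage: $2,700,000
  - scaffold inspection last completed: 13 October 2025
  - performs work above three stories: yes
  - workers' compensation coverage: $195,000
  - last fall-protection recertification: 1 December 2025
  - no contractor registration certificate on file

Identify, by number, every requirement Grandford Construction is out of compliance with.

1. commercial general liability coverage $2,700,000 ≥ $2,650,000 → met
2. workers' compensation coverage $195,000 < $200,000 → not met
3. scaffold inspection 115 days ago vs limit 90 → not met
4. condition 'handles asbestos abatement' does not hold → requirement n/a → met
5. contractor registration certificate absent → not met
6. fall-protection recertification 66 days ago vs limit 60 → not met
7. condition 'performs work above three stories' holds; workers' compensation audit 33 days ago vs limit 30 → not met
Not met: 2, 3, 5, 6, 7

2, 3, 5, 6, 7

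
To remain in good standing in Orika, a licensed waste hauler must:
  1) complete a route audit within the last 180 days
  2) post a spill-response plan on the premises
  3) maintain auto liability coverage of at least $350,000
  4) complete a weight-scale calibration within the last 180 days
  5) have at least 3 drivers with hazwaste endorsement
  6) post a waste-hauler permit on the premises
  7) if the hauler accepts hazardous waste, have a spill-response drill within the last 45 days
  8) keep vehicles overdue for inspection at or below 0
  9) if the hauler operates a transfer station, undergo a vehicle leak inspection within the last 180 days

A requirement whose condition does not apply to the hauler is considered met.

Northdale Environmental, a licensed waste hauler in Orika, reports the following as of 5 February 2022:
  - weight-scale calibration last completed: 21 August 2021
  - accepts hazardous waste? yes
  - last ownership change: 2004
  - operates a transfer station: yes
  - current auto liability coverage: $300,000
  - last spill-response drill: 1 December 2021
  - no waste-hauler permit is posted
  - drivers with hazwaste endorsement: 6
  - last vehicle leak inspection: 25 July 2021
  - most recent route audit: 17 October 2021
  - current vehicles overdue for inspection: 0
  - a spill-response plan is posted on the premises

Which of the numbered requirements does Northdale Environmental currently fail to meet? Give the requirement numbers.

3, 6, 7, 9

1. route audit 111 days ago vs limit 180 → met
2. spill-response plan present → met
3. auto liability coverage $300,000 < $350,000 → not met
4. weight-scale calibration 168 days ago vs limit 180 → met
5. drivers with hazwaste endorsement 6 ≥ 3 → met
6. waste-hauler permit absent → not met
7. condition 'accepts hazardous waste' holds; spill-response drill 66 days ago vs limit 45 → not met
8. vehicles overdue for inspection 0 ≤ 0 → met
9. condition 'operates a transfer station' holds; vehicle leak inspection 195 days ago vs limit 180 → not met
Not met: 3, 6, 7, 9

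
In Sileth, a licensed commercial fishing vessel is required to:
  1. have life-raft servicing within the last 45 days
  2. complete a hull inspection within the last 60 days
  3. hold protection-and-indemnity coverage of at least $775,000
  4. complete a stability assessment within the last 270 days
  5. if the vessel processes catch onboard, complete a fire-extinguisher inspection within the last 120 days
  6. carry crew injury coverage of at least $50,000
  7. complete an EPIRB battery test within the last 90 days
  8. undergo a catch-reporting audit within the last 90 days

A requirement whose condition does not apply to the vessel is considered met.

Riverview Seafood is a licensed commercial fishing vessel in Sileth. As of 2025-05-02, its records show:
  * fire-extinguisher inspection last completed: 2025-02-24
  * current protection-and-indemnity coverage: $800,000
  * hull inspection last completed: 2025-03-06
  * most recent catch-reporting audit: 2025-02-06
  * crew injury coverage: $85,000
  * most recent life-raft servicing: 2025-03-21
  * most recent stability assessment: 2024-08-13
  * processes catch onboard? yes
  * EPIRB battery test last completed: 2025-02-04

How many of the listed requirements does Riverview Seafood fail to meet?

1. life-raft servicing 42 days ago vs limit 45 → met
2. hull inspection 57 days ago vs limit 60 → met
3. protection-and-indemnity coverage $800,000 ≥ $775,000 → met
4. stability assessment 262 days ago vs limit 270 → met
5. condition 'processes catch onboard' holds; fire-extinguisher inspection 67 days ago vs limit 120 → met
6. crew injury coverage $85,000 ≥ $50,000 → met
7. EPIRB battery test 87 days ago vs limit 90 → met
8. catch-reporting audit 85 days ago vs limit 90 → met
Not met: 0 of 8

0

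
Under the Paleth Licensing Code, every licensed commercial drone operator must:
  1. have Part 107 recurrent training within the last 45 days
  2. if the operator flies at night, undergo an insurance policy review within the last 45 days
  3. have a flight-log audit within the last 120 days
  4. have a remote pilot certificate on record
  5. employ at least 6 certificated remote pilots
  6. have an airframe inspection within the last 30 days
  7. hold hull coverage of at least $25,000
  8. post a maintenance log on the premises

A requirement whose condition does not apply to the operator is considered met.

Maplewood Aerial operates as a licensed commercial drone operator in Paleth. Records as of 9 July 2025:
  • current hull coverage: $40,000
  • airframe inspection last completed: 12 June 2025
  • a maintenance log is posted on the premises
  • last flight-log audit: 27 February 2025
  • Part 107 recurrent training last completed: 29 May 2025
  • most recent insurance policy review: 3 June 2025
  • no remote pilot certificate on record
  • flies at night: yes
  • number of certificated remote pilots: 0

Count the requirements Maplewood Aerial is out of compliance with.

1. Part 107 recurrent training 41 days ago vs limit 45 → met
2. condition 'flies at night' holds; insurance policy review 36 days ago vs limit 45 → met
3. flight-log audit 132 days ago vs limit 120 → not met
4. remote pilot certificate absent → not met
5. certificated remote pilots 0 < 6 → not met
6. airframe inspection 27 days ago vs limit 30 → met
7. hull coverage $40,000 ≥ $25,000 → met
8. maintenance log present → met
Not met: 3 of 8

3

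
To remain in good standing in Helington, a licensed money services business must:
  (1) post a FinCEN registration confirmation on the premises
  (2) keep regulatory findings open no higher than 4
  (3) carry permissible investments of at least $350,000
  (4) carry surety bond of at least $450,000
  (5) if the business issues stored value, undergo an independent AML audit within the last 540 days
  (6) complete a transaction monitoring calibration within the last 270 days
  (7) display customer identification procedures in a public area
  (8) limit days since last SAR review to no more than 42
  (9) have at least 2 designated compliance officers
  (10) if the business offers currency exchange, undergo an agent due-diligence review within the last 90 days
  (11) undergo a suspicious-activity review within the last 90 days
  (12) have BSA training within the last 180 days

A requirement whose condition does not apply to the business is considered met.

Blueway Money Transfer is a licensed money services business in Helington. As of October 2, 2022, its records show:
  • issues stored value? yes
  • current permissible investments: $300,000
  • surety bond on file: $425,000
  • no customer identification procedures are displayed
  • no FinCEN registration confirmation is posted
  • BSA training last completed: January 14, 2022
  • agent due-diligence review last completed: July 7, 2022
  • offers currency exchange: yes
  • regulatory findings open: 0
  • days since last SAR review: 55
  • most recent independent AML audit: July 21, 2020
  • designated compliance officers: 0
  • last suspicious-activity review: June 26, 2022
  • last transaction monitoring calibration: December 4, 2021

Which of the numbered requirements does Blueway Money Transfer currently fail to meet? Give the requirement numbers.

1. FinCEN registration confirmation absent → not met
2. regulatory findings open 0 ≤ 4 → met
3. permissible investments $300,000 < $350,000 → not met
4. surety bond $425,000 < $450,000 → not met
5. condition 'issues stored value' holds; independent AML audit 803 days ago vs limit 540 → not met
6. transaction monitoring calibration 302 days ago vs limit 270 → not met
7. customer identification procedures absent → not met
8. days since last SAR review 55 > 42 → not met
9. designated compliance officers 0 < 2 → not met
10. condition 'offers currency exchange' holds; agent due-diligence review 87 days ago vs limit 90 → met
11. suspicious-activity review 98 days ago vs limit 90 → not met
12. BSA training 261 days ago vs limit 180 → not met
Not met: 1, 3, 4, 5, 6, 7, 8, 9, 11, 12

1, 3, 4, 5, 6, 7, 8, 9, 11, 12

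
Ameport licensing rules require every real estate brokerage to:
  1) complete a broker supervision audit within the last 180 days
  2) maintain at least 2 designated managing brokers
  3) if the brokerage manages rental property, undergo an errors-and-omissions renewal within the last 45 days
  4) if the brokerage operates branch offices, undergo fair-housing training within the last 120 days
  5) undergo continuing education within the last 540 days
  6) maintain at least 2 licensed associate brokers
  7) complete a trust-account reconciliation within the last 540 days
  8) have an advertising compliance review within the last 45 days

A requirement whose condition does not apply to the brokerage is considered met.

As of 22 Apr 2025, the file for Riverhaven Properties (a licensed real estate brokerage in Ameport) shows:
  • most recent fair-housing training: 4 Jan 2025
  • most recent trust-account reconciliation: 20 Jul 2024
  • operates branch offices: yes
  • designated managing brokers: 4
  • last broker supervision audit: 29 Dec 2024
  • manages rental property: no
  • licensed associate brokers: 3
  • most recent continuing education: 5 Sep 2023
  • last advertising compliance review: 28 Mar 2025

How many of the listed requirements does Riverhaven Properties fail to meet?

1

1. broker supervision audit 114 days ago vs limit 180 → met
2. designated managing brokers 4 ≥ 2 → met
3. condition 'manages rental property' does not hold → requirement n/a → met
4. condition 'operates branch offices' holds; fair-housing training 108 days ago vs limit 120 → met
5. continuing education 595 days ago vs limit 540 → not met
6. licensed associate brokers 3 ≥ 2 → met
7. trust-account reconciliation 276 days ago vs limit 540 → met
8. advertising compliance review 25 days ago vs limit 45 → met
Not met: 1 of 8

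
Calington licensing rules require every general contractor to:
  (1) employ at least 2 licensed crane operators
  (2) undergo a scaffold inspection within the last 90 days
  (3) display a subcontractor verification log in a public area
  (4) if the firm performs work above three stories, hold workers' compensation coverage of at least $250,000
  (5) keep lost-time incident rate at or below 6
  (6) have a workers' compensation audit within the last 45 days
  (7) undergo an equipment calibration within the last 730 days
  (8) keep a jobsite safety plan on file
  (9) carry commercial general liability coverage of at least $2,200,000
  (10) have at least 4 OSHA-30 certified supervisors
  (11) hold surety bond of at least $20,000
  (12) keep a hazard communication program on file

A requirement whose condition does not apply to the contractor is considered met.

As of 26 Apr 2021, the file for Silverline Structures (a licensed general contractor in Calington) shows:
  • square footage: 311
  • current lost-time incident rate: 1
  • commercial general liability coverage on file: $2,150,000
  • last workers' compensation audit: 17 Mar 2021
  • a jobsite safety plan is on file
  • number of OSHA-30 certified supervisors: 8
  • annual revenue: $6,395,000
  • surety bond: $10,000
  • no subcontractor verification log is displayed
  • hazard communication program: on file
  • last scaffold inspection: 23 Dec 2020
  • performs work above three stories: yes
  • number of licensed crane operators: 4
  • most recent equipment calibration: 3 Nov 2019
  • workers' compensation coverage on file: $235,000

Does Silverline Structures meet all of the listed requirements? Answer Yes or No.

1. licensed crane operators 4 ≥ 2 → met
2. scaffold inspection 124 days ago vs limit 90 → not met
3. subcontractor verification log absent → not met
4. condition 'performs work above three stories' holds; workers' compensation coverage $235,000 < $250,000 → not met
5. lost-time incident rate 1 ≤ 6 → met
6. workers' compensation audit 40 days ago vs limit 45 → met
7. equipment calibration 540 days ago vs limit 730 → met
8. jobsite safety plan present → met
9. commercial general liability coverage $2,150,000 < $2,200,000 → not met
10. OSHA-30 certified supervisors 8 ≥ 4 → met
11. surety bond $10,000 < $20,000 → not met
12. hazard communication program present → met
Not met: 2, 3, 4, 9, 11

No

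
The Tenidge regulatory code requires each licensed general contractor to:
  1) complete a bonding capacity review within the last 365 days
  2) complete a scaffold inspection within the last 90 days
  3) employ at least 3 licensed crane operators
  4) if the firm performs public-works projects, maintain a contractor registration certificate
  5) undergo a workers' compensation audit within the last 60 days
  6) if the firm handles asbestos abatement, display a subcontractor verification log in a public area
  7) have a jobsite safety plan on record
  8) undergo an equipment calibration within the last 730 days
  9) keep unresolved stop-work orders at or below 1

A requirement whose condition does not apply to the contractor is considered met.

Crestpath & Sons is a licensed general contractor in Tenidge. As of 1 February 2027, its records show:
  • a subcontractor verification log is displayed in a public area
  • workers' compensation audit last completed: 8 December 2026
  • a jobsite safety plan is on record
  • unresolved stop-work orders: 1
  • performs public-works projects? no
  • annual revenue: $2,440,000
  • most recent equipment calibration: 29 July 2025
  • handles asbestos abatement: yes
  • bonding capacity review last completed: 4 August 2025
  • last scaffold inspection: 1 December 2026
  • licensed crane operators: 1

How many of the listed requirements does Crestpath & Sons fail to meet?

2

1. bonding capacity review 546 days ago vs limit 365 → not met
2. scaffold inspection 62 days ago vs limit 90 → met
3. licensed crane operators 1 < 3 → not met
4. condition 'performs public-works projects' does not hold → requirement n/a → met
5. workers' compensation audit 55 days ago vs limit 60 → met
6. condition 'handles asbestos abatement' holds; subcontractor verification log present → met
7. jobsite safety plan present → met
8. equipment calibration 552 days ago vs limit 730 → met
9. unresolved stop-work orders 1 ≤ 1 → met
Not met: 2 of 9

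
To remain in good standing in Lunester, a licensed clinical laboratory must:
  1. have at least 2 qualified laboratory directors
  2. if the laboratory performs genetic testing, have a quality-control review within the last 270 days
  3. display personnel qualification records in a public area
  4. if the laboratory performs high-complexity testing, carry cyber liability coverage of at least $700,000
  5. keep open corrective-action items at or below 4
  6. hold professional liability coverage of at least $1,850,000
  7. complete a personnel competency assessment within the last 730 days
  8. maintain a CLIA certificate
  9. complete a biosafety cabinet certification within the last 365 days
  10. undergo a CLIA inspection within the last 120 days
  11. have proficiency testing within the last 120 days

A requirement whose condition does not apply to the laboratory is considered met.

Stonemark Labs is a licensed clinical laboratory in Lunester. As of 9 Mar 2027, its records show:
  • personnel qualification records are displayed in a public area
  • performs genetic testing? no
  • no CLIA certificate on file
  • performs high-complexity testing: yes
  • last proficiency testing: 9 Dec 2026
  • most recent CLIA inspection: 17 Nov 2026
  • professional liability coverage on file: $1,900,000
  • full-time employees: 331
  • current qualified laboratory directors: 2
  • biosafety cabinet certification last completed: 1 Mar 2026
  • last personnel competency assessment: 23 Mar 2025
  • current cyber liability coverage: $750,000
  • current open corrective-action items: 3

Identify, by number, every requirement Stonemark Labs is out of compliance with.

8, 9

1. qualified laboratory directors 2 ≥ 2 → met
2. condition 'performs genetic testing' does not hold → requirement n/a → met
3. personnel qualification records present → met
4. condition 'performs high-complexity testing' holds; cyber liability coverage $750,000 ≥ $700,000 → met
5. open corrective-action items 3 ≤ 4 → met
6. professional liability coverage $1,900,000 ≥ $1,850,000 → met
7. personnel competency assessment 716 days ago vs limit 730 → met
8. CLIA certificate absent → not met
9. biosafety cabinet certification 373 days ago vs limit 365 → not met
10. CLIA inspection 112 days ago vs limit 120 → met
11. proficiency testing 90 days ago vs limit 120 → met
Not met: 8, 9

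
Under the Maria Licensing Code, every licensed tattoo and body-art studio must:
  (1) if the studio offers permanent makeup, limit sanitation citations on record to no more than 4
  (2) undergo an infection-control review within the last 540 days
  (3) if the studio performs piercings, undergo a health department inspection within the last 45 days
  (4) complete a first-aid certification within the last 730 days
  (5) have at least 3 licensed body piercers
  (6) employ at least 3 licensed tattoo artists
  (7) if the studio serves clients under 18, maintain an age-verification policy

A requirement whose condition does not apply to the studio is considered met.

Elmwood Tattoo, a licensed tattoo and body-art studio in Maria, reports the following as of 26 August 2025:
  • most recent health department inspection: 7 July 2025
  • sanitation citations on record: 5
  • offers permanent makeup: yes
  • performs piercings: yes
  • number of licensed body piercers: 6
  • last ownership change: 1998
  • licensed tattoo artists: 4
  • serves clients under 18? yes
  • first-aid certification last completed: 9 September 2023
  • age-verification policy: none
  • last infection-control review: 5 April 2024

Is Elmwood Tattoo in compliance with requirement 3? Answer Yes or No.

No

3. condition 'performs piercings' holds; health department inspection 50 days ago vs limit 45 → not met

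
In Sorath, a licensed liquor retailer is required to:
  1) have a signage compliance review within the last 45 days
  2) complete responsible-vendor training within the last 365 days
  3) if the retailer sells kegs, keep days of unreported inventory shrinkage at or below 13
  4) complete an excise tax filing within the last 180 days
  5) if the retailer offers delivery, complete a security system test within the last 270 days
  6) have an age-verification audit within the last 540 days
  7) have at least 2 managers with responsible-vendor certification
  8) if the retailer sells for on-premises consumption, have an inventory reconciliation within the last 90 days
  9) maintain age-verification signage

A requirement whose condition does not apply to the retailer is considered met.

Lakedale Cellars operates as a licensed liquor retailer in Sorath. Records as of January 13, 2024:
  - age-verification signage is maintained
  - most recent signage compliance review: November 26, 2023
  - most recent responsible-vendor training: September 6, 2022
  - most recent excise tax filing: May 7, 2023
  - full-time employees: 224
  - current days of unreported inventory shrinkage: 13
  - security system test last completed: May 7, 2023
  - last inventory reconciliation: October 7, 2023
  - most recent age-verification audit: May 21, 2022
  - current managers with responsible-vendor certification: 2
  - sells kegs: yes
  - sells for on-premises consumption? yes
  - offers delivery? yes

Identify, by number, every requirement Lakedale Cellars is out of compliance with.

1. signage compliance review 48 days ago vs limit 45 → not met
2. responsible-vendor training 494 days ago vs limit 365 → not met
3. condition 'sells kegs' holds; days of unreported inventory shrinkage 13 ≤ 13 → met
4. excise tax filing 251 days ago vs limit 180 → not met
5. condition 'offers delivery' holds; security system test 251 days ago vs limit 270 → met
6. age-verification audit 602 days ago vs limit 540 → not met
7. managers with responsible-vendor certification 2 ≥ 2 → met
8. condition 'sells for on-premises consumption' holds; inventory reconciliation 98 days ago vs limit 90 → not met
9. age-verification signage present → met
Not met: 1, 2, 4, 6, 8

1, 2, 4, 6, 8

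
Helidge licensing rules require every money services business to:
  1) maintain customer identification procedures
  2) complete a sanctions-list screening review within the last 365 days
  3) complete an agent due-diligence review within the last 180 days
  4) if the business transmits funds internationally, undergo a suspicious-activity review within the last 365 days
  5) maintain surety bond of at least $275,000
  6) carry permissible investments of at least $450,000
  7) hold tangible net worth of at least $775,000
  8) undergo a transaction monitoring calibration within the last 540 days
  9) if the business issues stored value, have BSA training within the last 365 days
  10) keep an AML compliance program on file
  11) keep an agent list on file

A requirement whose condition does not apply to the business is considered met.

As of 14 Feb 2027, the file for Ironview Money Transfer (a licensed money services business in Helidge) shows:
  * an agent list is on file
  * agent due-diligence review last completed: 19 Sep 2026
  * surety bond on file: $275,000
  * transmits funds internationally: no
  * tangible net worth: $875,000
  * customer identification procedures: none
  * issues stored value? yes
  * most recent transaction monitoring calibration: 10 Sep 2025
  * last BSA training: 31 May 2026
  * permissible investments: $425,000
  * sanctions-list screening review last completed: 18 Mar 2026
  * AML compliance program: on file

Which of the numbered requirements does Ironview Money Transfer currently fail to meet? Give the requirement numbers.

1, 6

1. customer identification procedures absent → not met
2. sanctions-list screening review 333 days ago vs limit 365 → met
3. agent due-diligence review 148 days ago vs limit 180 → met
4. condition 'transmits funds internationally' does not hold → requirement n/a → met
5. surety bond $275,000 ≥ $275,000 → met
6. permissible investments $425,000 < $450,000 → not met
7. tangible net worth $875,000 ≥ $775,000 → met
8. transaction monitoring calibration 522 days ago vs limit 540 → met
9. condition 'issues stored value' holds; BSA training 259 days ago vs limit 365 → met
10. AML compliance program present → met
11. agent list present → met
Not met: 1, 6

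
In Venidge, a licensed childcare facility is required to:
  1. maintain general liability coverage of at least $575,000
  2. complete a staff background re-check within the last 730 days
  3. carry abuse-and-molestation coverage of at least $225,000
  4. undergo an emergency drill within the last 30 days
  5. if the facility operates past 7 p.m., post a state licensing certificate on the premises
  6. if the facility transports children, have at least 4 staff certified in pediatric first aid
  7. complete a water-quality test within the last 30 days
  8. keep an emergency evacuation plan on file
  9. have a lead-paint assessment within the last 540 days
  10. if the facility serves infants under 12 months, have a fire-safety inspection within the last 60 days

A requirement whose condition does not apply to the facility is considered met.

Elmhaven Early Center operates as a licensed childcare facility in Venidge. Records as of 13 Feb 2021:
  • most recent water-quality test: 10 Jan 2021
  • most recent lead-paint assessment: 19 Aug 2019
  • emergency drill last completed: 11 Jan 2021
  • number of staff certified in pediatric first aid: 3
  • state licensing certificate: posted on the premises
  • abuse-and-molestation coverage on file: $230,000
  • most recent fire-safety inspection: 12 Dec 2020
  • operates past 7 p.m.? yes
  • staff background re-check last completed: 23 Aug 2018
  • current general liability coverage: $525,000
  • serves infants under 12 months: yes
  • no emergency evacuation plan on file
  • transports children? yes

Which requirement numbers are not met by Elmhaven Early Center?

1. general liability coverage $525,000 < $575,000 → not met
2. staff background re-check 905 days ago vs limit 730 → not met
3. abuse-and-molestation coverage $230,000 ≥ $225,000 → met
4. emergency drill 33 days ago vs limit 30 → not met
5. condition 'operates past 7 p.m.' holds; state licensing certificate present → met
6. condition 'transports children' holds; staff certified in pediatric first aid 3 < 4 → not met
7. water-quality test 34 days ago vs limit 30 → not met
8. emergency evacuation plan absent → not met
9. lead-paint assessment 544 days ago vs limit 540 → not met
10. condition 'serves infants under 12 months' holds; fire-safety inspection 63 days ago vs limit 60 → not met
Not met: 1, 2, 4, 6, 7, 8, 9, 10

1, 2, 4, 6, 7, 8, 9, 10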